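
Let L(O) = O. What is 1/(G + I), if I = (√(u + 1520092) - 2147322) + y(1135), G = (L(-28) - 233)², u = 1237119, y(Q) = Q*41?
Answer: -2032666/4131728310345 - √2757211/4131728310345 ≈ -4.9237e-7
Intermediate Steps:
y(Q) = 41*Q
G = 68121 (G = (-28 - 233)² = (-261)² = 68121)
I = -2100787 + √2757211 (I = (√(1237119 + 1520092) - 2147322) + 41*1135 = (√2757211 - 2147322) + 46535 = (-2147322 + √2757211) + 46535 = -2100787 + √2757211 ≈ -2.0991e+6)
1/(G + I) = 1/(68121 + (-2100787 + √2757211)) = 1/(-2032666 + √2757211)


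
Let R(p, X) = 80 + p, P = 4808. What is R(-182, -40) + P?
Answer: 4706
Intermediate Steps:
R(-182, -40) + P = (80 - 182) + 4808 = -102 + 4808 = 4706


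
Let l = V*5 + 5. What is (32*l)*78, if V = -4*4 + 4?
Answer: -137280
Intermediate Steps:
V = -12 (V = -16 + 4 = -12)
l = -55 (l = -12*5 + 5 = -60 + 5 = -55)
(32*l)*78 = (32*(-55))*78 = -1760*78 = -137280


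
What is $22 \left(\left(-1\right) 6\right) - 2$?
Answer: $-134$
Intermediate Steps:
$22 \left(\left(-1\right) 6\right) - 2 = 22 \left(-6\right) - 2 = -132 - 2 = -134$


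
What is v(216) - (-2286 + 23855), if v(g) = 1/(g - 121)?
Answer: -2049054/95 ≈ -21569.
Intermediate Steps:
v(g) = 1/(-121 + g)
v(216) - (-2286 + 23855) = 1/(-121 + 216) - (-2286 + 23855) = 1/95 - 1*21569 = 1/95 - 21569 = -2049054/95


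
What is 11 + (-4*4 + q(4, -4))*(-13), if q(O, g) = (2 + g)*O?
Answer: 323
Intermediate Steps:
q(O, g) = O*(2 + g)
11 + (-4*4 + q(4, -4))*(-13) = 11 + (-4*4 + 4*(2 - 4))*(-13) = 11 + (-16 + 4*(-2))*(-13) = 11 + (-16 - 8)*(-13) = 11 - 24*(-13) = 11 + 312 = 323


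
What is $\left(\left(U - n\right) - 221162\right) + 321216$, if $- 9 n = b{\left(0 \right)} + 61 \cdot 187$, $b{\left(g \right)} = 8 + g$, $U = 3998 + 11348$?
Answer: $\frac{350005}{3} \approx 1.1667 \cdot 10^{5}$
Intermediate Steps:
$U = 15346$
$n = - \frac{3805}{3}$ ($n = - \frac{\left(8 + 0\right) + 61 \cdot 187}{9} = - \frac{8 + 11407}{9} = \left(- \frac{1}{9}\right) 11415 = - \frac{3805}{3} \approx -1268.3$)
$\left(\left(U - n\right) - 221162\right) + 321216 = \left(\left(15346 - - \frac{3805}{3}\right) - 221162\right) + 321216 = \left(\left(15346 + \frac{3805}{3}\right) - 221162\right) + 321216 = \left(\frac{49843}{3} - 221162\right) + 321216 = - \frac{613643}{3} + 321216 = \frac{350005}{3}$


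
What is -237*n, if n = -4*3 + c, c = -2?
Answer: 3318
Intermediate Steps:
n = -14 (n = -4*3 - 2 = -12 - 2 = -14)
-237*n = -237*(-14) = 3318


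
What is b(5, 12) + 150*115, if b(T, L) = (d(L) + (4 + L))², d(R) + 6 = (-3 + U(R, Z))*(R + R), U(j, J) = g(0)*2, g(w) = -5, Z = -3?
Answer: 108454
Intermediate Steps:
U(j, J) = -10 (U(j, J) = -5*2 = -10)
d(R) = -6 - 26*R (d(R) = -6 + (-3 - 10)*(R + R) = -6 - 26*R)
b(T, L) = (-2 - 25*L)² (b(T, L) = ((-6 - 26*L) + (4 + L))² = (-2 - 25*L)²)
b(5, 12) + 150*115 = (2 + 25*12)² + 150*115 = (2 + 300)² + 17250 = 302² + 17250 = 91204 + 17250 = 108454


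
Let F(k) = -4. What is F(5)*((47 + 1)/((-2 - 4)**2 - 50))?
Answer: 96/7 ≈ 13.714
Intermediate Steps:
F(5)*((47 + 1)/((-2 - 4)**2 - 50)) = -4*(47 + 1)/((-2 - 4)**2 - 50) = -192/((-6)**2 - 50) = -192/(36 - 50) = -192/(-14) = -192*(-1)/14 = -4*(-24/7) = 96/7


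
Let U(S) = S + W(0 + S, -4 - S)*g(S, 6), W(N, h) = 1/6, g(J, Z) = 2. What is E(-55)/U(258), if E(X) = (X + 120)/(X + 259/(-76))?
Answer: -2964/688045 ≈ -0.0043079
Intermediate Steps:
W(N, h) = ⅙
U(S) = ⅓ + S (U(S) = S + (⅙)*2 = S + ⅓ = ⅓ + S)
E(X) = (120 + X)/(-259/76 + X) (E(X) = (120 + X)/(X + 259*(-1/76)) = (120 + X)/(X - 259/76) = (120 + X)/(-259/76 + X))
E(-55)/U(258) = (76*(120 - 55)/(-259 + 76*(-55)))/(⅓ + 258) = (76*65/(-259 - 4180))/(775/3) = (76*65/(-4439))*(3/775) = (76*(-1/4439)*65)*(3/775) = -4940/4439*3/775 = -2964/688045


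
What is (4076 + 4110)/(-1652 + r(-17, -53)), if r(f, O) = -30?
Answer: -4093/841 ≈ -4.8668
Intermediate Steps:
(4076 + 4110)/(-1652 + r(-17, -53)) = (4076 + 4110)/(-1652 - 30) = 8186/(-1682) = 8186*(-1/1682) = -4093/841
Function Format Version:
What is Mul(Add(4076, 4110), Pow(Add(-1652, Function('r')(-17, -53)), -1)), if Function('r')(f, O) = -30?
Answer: Rational(-4093, 841) ≈ -4.8668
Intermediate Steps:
Mul(Add(4076, 4110), Pow(Add(-1652, Function('r')(-17, -53)), -1)) = Mul(Add(4076, 4110), Pow(Add(-1652, -30), -1)) = Mul(8186, Pow(-1682, -1)) = Mul(8186, Rational(-1, 1682)) = Rational(-4093, 841)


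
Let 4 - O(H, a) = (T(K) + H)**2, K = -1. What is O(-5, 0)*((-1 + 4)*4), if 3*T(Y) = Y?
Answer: -880/3 ≈ -293.33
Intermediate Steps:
T(Y) = Y/3
O(H, a) = 4 - (-1/3 + H)**2 (O(H, a) = 4 - ((1/3)*(-1) + H)**2 = 4 - (-1/3 + H)**2)
O(-5, 0)*((-1 + 4)*4) = (4 - (-1 + 3*(-5))**2/9)*((-1 + 4)*4) = (4 - (-1 - 15)**2/9)*(3*4) = (4 - 1/9*(-16)**2)*12 = (4 - 1/9*256)*12 = (4 - 256/9)*12 = -220/9*12 = -880/3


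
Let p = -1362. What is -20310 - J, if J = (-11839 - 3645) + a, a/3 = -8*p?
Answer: -37514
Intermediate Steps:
a = 32688 (a = 3*(-8*(-1362)) = 3*10896 = 32688)
J = 17204 (J = (-11839 - 3645) + 32688 = -15484 + 32688 = 17204)
-20310 - J = -20310 - 1*17204 = -20310 - 17204 = -37514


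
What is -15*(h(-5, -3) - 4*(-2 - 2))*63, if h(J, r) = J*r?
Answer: -29295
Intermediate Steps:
-15*(h(-5, -3) - 4*(-2 - 2))*63 = -15*(-5*(-3) - 4*(-2 - 2))*63 = -15*(15 - 4*(-4))*63 = -15*(15 + 16)*63 = -15*31*63 = -465*63 = -29295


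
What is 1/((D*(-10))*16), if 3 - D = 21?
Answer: 1/2880 ≈ 0.00034722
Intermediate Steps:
D = -18 (D = 3 - 1*21 = 3 - 21 = -18)
1/((D*(-10))*16) = 1/(-18*(-10)*16) = 1/(180*16) = 1/2880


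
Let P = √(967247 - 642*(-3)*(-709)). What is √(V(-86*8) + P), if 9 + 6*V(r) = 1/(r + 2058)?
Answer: √(-25336095 + 16892100*I*√398287)/4110 ≈ 17.743 + 17.785*I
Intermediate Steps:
P = I*√398287 (P = √(967247 + 1926*(-709)) = √(967247 - 1365534) = √(-398287) = I*√398287 ≈ 631.1*I)
V(r) = -3/2 + 1/(6*(2058 + r)) (V(r) = -3/2 + 1/(6*(r + 2058)) = -3/2 + 1/(6*(2058 + r)))
√(V(-86*8) + P) = √((-18521 - (-774)*8)/(6*(2058 - 86*8)) + I*√398287) = √((-18521 - 9*(-688))/(6*(2058 - 688)) + I*√398287) = √((⅙)*(-18521 + 6192)/1370 + I*√398287) = √((⅙)*(1/1370)*(-12329) + I*√398287) = √(-12329/8220 + I*√398287)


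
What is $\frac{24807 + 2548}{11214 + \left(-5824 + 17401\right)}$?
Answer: $\frac{27355}{22791} \approx 1.2003$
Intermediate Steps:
$\frac{24807 + 2548}{11214 + \left(-5824 + 17401\right)} = \frac{27355}{11214 + 11577} = \frac{27355}{22791}$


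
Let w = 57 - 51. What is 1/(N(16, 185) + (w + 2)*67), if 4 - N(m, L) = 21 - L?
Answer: 1/704 ≈ 0.0014205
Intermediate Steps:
w = 6
N(m, L) = -17 + L (N(m, L) = 4 - (21 - L) = 4 + (-21 + L) = -17 + L)
1/(N(16, 185) + (w + 2)*67) = 1/((-17 + 185) + (6 + 2)*67) = 1/(168 + 8*67) = 1/(168 + 536) = 1/704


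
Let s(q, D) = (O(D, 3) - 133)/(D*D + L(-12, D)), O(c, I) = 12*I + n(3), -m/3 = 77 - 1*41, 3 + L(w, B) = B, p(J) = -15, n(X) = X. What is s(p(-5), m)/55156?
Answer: -47/318608634 ≈ -1.4752e-7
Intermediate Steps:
L(w, B) = -3 + B
m = -108 (m = -3*(77 - 1*41) = -3*(77 - 41) = -3*36 = -108)
O(c, I) = 3 + 12*I (O(c, I) = 12*I + 3 = 3 + 12*I)
s(q, D) = -94/(-3 + D + D²) (s(q, D) = ((3 + 12*3) - 133)/(D*D + (-3 + D)) = ((3 + 36) - 133)/(D² + (-3 + D)) = (39 - 133)/(-3 + D + D²) = -94/(-3 + D + D²))
s(p(-5), m)/55156 = -94/(-3 - 108 + (-108)²)/55156 = -94/(-3 - 108 + 11664)*(1/55156) = -94/11553*(1/55156) = -94*1/11553*(1/55156) = -94/11553*1/55156 = -47/318608634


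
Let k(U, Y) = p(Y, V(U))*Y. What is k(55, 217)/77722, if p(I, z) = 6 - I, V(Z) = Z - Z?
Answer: -45787/77722 ≈ -0.58911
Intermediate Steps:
V(Z) = 0
k(U, Y) = Y*(6 - Y) (k(U, Y) = (6 - Y)*Y = Y*(6 - Y))
k(55, 217)/77722 = (217*(6 - 1*217))/77722 = (217*(6 - 217))*(1/77722) = (217*(-211))*(1/77722) = -45787*1/77722 = -45787/77722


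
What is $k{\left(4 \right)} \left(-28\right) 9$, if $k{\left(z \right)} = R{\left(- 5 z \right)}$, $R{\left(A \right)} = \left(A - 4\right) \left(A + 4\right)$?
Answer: $-96768$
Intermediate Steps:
$R{\left(A \right)} = \left(-4 + A\right) \left(4 + A\right)$
$k{\left(z \right)} = -16 + 25 z^{2}$ ($k{\left(z \right)} = -16 + \left(- 5 z\right)^{2} = -16 + 25 z^{2}$)
$k{\left(4 \right)} \left(-28\right) 9 = \left(-16 + 25 \cdot 4^{2}\right) \left(-28\right) 9 = \left(-16 + 25 \cdot 16\right) \left(-28\right) 9 = \left(-16 + 400\right) \left(-28\right) 9 = 384 \left(-28\right) 9 = \left(-10752\right) 9 = -96768$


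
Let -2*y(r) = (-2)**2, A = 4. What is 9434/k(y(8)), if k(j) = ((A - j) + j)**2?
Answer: 4717/8 ≈ 589.63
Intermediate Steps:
y(r) = -2 (y(r) = -1/2*(-2)**2 = -1/2*4 = -2)
k(j) = 16 (k(j) = ((4 - j) + j)**2 = 4**2 = 16)
9434/k(y(8)) = 9434/16 = 9434*(1/16) = 4717/8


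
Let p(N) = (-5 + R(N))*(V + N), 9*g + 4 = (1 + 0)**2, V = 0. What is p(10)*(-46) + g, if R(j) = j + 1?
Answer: -8281/3 ≈ -2760.3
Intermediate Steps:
R(j) = 1 + j
g = -1/3 (g = -4/9 + (1 + 0)**2/9 = -4/9 + (1/9)*1**2 = -4/9 + (1/9)*1 = -4/9 + 1/9 = -1/3 ≈ -0.33333)
p(N) = N*(-4 + N) (p(N) = (-5 + (1 + N))*(0 + N) = (-4 + N)*N = N*(-4 + N))
p(10)*(-46) + g = (10*(-4 + 10))*(-46) - 1/3 = (10*6)*(-46) - 1/3 = 60*(-46) - 1/3 = -2760 - 1/3 = -8281/3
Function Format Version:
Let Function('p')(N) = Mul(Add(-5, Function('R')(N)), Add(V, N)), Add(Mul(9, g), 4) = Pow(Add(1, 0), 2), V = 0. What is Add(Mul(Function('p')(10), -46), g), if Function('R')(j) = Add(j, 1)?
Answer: Rational(-8281, 3) ≈ -2760.3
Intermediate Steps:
Function('R')(j) = Add(1, j)
g = Rational(-1, 3) (g = Add(Rational(-4, 9), Mul(Rational(1, 9), Pow(Add(1, 0), 2))) = Add(Rational(-4, 9), Mul(Rational(1, 9), Pow(1, 2))) = Add(Rational(-4, 9), Mul(Rational(1, 9), 1)) = Add(Rational(-4, 9), Rational(1, 9)) = Rational(-1, 3) ≈ -0.33333)
Function('p')(N) = Mul(N, Add(-4, N)) (Function('p')(N) = Mul(Add(-5, Add(1, N)), Add(0, N)) = Mul(Add(-4, N), N) = Mul(N, Add(-4, N)))
Add(Mul(Function('p')(10), -46), g) = Add(Mul(Mul(10, Add(-4, 10)), -46), Rational(-1, 3)) = Add(Mul(Mul(10, 6), -46), Rational(-1, 3)) = Add(Mul(60, -46), Rational(-1, 3)) = Add(-2760, Rational(-1, 3)) = Rational(-8281, 3)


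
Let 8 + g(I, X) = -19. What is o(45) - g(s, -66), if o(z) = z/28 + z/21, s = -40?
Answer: 123/4 ≈ 30.750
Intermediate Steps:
g(I, X) = -27 (g(I, X) = -8 - 19 = -27)
o(z) = z/12 (o(z) = z*(1/28) + z*(1/21) = z/28 + z/21 = z/12)
o(45) - g(s, -66) = (1/12)*45 - 1*(-27) = 15/4 + 27 = 123/4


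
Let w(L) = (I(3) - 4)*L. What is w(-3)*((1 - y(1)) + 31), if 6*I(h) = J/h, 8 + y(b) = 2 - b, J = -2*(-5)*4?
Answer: 208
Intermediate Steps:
J = 40 (J = 10*4 = 40)
y(b) = -6 - b (y(b) = -8 + (2 - b) = -6 - b)
I(h) = 20/(3*h) (I(h) = (40/h)/6 = 20/(3*h))
w(L) = -16*L/9 (w(L) = ((20/3)/3 - 4)*L = ((20/3)*(1/3) - 4)*L = (20/9 - 4)*L = -16*L/9)
w(-3)*((1 - y(1)) + 31) = (-16/9*(-3))*((1 - (-6 - 1*1)) + 31) = 16*((1 - (-6 - 1)) + 31)/3 = 16*((1 - 1*(-7)) + 31)/3 = 16*((1 + 7) + 31)/3 = 16*(8 + 31)/3 = (16/3)*39 = 208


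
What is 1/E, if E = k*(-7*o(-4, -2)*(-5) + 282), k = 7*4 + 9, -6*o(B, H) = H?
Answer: 3/32597 ≈ 9.2033e-5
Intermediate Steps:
o(B, H) = -H/6
k = 37 (k = 28 + 9 = 37)
E = 32597/3 (E = 37*(-(-7)*(-2)/6*(-5) + 282) = 37*(-7*⅓*(-5) + 282) = 37*(-7/3*(-5) + 282) = 37*(35/3 + 282) = 37*(881/3) = 32597/3 ≈ 10866.)
1/E = 1/(32597/3) = 3/32597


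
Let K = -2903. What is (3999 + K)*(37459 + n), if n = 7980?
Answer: 49801144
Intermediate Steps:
(3999 + K)*(37459 + n) = (3999 - 2903)*(37459 + 7980) = 1096*45439 = 49801144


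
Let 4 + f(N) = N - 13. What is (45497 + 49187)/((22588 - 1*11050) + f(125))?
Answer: 47342/5823 ≈ 8.1302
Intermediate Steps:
f(N) = -17 + N (f(N) = -4 + (N - 13) = -4 + (-13 + N) = -17 + N)
(45497 + 49187)/((22588 - 1*11050) + f(125)) = (45497 + 49187)/((22588 - 1*11050) + (-17 + 125)) = 94684/((22588 - 11050) + 108) = 94684/(11538 + 108) = 94684/11646 = 94684*(1/11646) = 47342/5823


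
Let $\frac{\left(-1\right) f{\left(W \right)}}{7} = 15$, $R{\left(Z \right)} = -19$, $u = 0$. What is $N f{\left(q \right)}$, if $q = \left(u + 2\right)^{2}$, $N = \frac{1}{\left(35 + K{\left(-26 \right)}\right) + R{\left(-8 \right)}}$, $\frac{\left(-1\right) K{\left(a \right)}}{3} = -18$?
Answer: $- \frac{3}{2} \approx -1.5$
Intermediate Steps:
$K{\left(a \right)} = 54$ ($K{\left(a \right)} = \left(-3\right) \left(-18\right) = 54$)
$N = \frac{1}{70}$ ($N = \frac{1}{\left(35 + 54\right) - 19} = \frac{1}{89 - 19} = \frac{1}{70} \approx 0.014286$)
$q = 4$ ($q = \left(0 + 2\right)^{2} = 2^{2} = 4$)
$f{\left(W \right)} = -105$ ($f{\left(W \right)} = \left(-7\right) 15 = -105$)
$N f{\left(q \right)} = \frac{1}{70} \left(-105\right) = - \frac{3}{2}$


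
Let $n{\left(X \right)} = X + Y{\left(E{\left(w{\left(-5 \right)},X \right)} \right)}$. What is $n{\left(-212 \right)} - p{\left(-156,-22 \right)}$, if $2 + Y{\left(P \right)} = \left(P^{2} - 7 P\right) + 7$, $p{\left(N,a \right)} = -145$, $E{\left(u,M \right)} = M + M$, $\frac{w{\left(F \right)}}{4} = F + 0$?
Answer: $182682$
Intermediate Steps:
$w{\left(F \right)} = 4 F$ ($w{\left(F \right)} = 4 \left(F + 0\right) = 4 F$)
$E{\left(u,M \right)} = 2 M$
$Y{\left(P \right)} = 5 + P^{2} - 7 P$ ($Y{\left(P \right)} = -2 + \left(\left(P^{2} - 7 P\right) + 7\right) = -2 + \left(7 + P^{2} - 7 P\right) = 5 + P^{2} - 7 P$)
$n{\left(X \right)} = 5 - 13 X + 4 X^{2}$ ($n{\left(X \right)} = X + \left(5 + \left(2 X\right)^{2} - 7 \cdot 2 X\right) = X + \left(5 + 4 X^{2} - 14 X\right) = X + \left(5 - 14 X + 4 X^{2}\right) = 5 - 13 X + 4 X^{2}$)
$n{\left(-212 \right)} - p{\left(-156,-22 \right)} = \left(5 - -2756 + 4 \left(-212\right)^{2}\right) - -145 = \left(5 + 2756 + 4 \cdot 44944\right) + 145 = \left(5 + 2756 + 179776\right) + 145 = 182537 + 145 = 182682$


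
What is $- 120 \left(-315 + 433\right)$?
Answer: $-14160$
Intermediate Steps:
$- 120 \left(-315 + 433\right) = \left(-120\right) 118 = -14160$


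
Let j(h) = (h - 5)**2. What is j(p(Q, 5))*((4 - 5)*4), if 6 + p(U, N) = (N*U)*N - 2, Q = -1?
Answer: -5776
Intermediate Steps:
p(U, N) = -8 + U*N**2 (p(U, N) = -6 + ((N*U)*N - 2) = -6 + (U*N**2 - 2) = -6 + (-2 + U*N**2) = -8 + U*N**2)
j(h) = (-5 + h)**2
j(p(Q, 5))*((4 - 5)*4) = (-5 + (-8 - 1*5**2))**2*((4 - 5)*4) = (-5 + (-8 - 1*25))**2*(-1*4) = (-5 + (-8 - 25))**2*(-4) = (-5 - 33)**2*(-4) = (-38)**2*(-4) = 1444*(-4) = -5776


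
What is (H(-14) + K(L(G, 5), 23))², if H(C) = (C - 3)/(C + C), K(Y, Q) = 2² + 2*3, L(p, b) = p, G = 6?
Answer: 88209/784 ≈ 112.51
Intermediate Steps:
K(Y, Q) = 10 (K(Y, Q) = 4 + 6 = 10)
H(C) = (-3 + C)/(2*C) (H(C) = (-3 + C)/((2*C)) = (-3 + C)*(1/(2*C)) = (-3 + C)/(2*C))
(H(-14) + K(L(G, 5), 23))² = ((½)*(-3 - 14)/(-14) + 10)² = ((½)*(-1/14)*(-17) + 10)² = (17/28 + 10)² = (297/28)² = 88209/784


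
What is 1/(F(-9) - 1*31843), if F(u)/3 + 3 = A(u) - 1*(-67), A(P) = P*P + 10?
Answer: -1/31378 ≈ -3.1869e-5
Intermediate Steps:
A(P) = 10 + P**2 (A(P) = P**2 + 10 = 10 + P**2)
F(u) = 222 + 3*u**2 (F(u) = -9 + 3*((10 + u**2) - 1*(-67)) = -9 + 3*((10 + u**2) + 67) = -9 + 3*(77 + u**2) = -9 + (231 + 3*u**2) = 222 + 3*u**2)
1/(F(-9) - 1*31843) = 1/((222 + 3*(-9)**2) - 1*31843) = 1/((222 + 3*81) - 31843) = 1/((222 + 243) - 31843) = 1/(465 - 31843) = 1/(-31378) = -1/31378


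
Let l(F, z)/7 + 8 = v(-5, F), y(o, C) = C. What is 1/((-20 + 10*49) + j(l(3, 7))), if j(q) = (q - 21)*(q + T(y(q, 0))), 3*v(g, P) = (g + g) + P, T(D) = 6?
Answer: 9/59950 ≈ 0.00015013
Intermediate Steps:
v(g, P) = P/3 + 2*g/3 (v(g, P) = ((g + g) + P)/3 = (2*g + P)/3 = (P + 2*g)/3 = P/3 + 2*g/3)
l(F, z) = -238/3 + 7*F/3 (l(F, z) = -56 + 7*(F/3 + (⅔)*(-5)) = -56 + 7*(F/3 - 10/3) = -56 + 7*(-10/3 + F/3) = -56 + (-70/3 + 7*F/3) = -238/3 + 7*F/3)
j(q) = (-21 + q)*(6 + q) (j(q) = (q - 21)*(q + 6) = (-21 + q)*(6 + q))
1/((-20 + 10*49) + j(l(3, 7))) = 1/((-20 + 10*49) + (-126 + (-238/3 + (7/3)*3)² - 15*(-238/3 + (7/3)*3))) = 1/((-20 + 490) + (-126 + (-238/3 + 7)² - 15*(-238/3 + 7))) = 1/(470 + (-126 + (-217/3)² - 15*(-217/3))) = 1/(470 + (-126 + 47089/9 + 1085)) = 1/(470 + 55720/9) = 1/(59950/9) = 9/59950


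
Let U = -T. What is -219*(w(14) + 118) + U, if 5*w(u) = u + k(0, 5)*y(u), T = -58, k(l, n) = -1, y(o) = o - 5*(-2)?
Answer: -25346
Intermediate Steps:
y(o) = 10 + o (y(o) = o + 10 = 10 + o)
U = 58 (U = -1*(-58) = 58)
w(u) = -2 (w(u) = (u - (10 + u))/5 = (u + (-10 - u))/5 = (⅕)*(-10) = -2)
-219*(w(14) + 118) + U = -219*(-2 + 118) + 58 = -219*116 + 58 = -25404 + 58 = -25346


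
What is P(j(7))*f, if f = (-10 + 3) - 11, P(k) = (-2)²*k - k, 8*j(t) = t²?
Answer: -1323/4 ≈ -330.75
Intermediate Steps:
j(t) = t²/8
P(k) = 3*k (P(k) = 4*k - k = 3*k)
f = -18 (f = -7 - 11 = -18)
P(j(7))*f = (3*((⅛)*7²))*(-18) = (3*((⅛)*49))*(-18) = (3*(49/8))*(-18) = (147/8)*(-18) = -1323/4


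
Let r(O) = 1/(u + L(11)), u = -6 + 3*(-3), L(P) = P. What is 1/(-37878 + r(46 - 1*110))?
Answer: -4/151513 ≈ -2.6400e-5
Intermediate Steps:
u = -15 (u = -6 - 9 = -15)
r(O) = -¼ (r(O) = 1/(-15 + 11) = 1/(-4) = -¼)
1/(-37878 + r(46 - 1*110)) = 1/(-37878 - ¼) = 1/(-151513/4) = -4/151513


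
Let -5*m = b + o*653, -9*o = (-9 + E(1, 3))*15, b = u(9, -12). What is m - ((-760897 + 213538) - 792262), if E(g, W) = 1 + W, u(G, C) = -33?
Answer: 20078089/15 ≈ 1.3385e+6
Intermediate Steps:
b = -33
o = 25/3 (o = -(-9 + (1 + 3))*15/9 = -(-9 + 4)*15/9 = -(-5)*15/9 = -⅑*(-75) = 25/3 ≈ 8.3333)
m = -16226/15 (m = -(-33 + (25/3)*653)/5 = -(-33 + 16325/3)/5 = -⅕*16226/3 = -16226/15 ≈ -1081.7)
m - ((-760897 + 213538) - 792262) = -16226/15 - ((-760897 + 213538) - 792262) = -16226/15 - (-547359 - 792262) = -16226/15 - 1*(-1339621) = -16226/15 + 1339621 = 20078089/15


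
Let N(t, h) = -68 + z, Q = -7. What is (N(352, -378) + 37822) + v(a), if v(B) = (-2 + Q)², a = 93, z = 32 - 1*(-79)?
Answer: 37946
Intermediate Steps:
z = 111 (z = 32 + 79 = 111)
v(B) = 81 (v(B) = (-2 - 7)² = (-9)² = 81)
N(t, h) = 43 (N(t, h) = -68 + 111 = 43)
(N(352, -378) + 37822) + v(a) = (43 + 37822) + 81 = 37865 + 81 = 37946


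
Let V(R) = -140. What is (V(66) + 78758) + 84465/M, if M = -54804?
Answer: 1436165469/18268 ≈ 78617.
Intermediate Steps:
(V(66) + 78758) + 84465/M = (-140 + 78758) + 84465/(-54804) = 78618 + 84465*(-1/54804) = 78618 - 28155/18268 = 1436165469/18268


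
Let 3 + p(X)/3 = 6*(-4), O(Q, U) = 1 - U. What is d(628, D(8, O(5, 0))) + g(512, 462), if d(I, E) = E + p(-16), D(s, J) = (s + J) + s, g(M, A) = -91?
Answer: -155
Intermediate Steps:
p(X) = -81 (p(X) = -9 + 3*(6*(-4)) = -9 + 3*(-24) = -9 - 72 = -81)
D(s, J) = J + 2*s (D(s, J) = (J + s) + s = J + 2*s)
d(I, E) = -81 + E (d(I, E) = E - 81 = -81 + E)
d(628, D(8, O(5, 0))) + g(512, 462) = (-81 + ((1 - 1*0) + 2*8)) - 91 = (-81 + ((1 + 0) + 16)) - 91 = (-81 + (1 + 16)) - 91 = (-81 + 17) - 91 = -64 - 91 = -155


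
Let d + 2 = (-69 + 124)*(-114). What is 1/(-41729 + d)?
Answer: -1/48001 ≈ -2.0833e-5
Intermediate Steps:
d = -6272 (d = -2 + (-69 + 124)*(-114) = -2 + 55*(-114) = -2 - 6270 = -6272)
1/(-41729 + d) = 1/(-41729 - 6272) = 1/(-48001) = -1/48001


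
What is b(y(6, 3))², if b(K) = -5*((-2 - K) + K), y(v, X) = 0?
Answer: 100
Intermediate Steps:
b(K) = 10 (b(K) = -5*(-2) = 10)
b(y(6, 3))² = 10² = 100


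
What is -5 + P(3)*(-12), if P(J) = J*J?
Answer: -113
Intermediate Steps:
P(J) = J**2
-5 + P(3)*(-12) = -5 + 3**2*(-12) = -5 + 9*(-12) = -5 - 108 = -113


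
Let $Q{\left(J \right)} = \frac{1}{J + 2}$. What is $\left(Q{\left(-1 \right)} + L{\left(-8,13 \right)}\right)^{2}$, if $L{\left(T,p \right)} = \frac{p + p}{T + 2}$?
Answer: $\frac{100}{9} \approx 11.111$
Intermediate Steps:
$L{\left(T,p \right)} = \frac{2 p}{2 + T}$
$Q{\left(J \right)} = \frac{1}{2 + J}$
$\left(Q{\left(-1 \right)} + L{\left(-8,13 \right)}\right)^{2} = \left(\frac{1}{2 - 1} + 2 \cdot 13 \frac{1}{2 - 8}\right)^{2} = \left(1^{-1} + 2 \cdot 13 \frac{1}{-6}\right)^{2} = \left(1 + 2 \cdot 13 \left(- \frac{1}{6}\right)\right)^{2} = \left(1 - \frac{13}{3}\right)^{2} = \left(- \frac{10}{3}\right)^{2} = \frac{100}{9}$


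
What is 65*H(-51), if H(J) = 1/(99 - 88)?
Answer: 65/11 ≈ 5.9091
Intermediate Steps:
H(J) = 1/11
65*H(-51) = 65*(1/11) = 65/11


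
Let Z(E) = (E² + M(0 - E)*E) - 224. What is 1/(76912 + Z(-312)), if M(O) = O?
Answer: 1/76688 ≈ 1.3040e-5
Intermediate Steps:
Z(E) = -224 (Z(E) = (E² + (0 - E)*E) - 224 = (E² + (-E)*E) - 224 = (E² - E²) - 224 = 0 - 224 = -224)
1/(76912 + Z(-312)) = 1/(76912 - 224) = 1/76688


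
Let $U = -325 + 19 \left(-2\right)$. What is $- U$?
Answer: $363$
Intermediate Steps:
$U = -363$ ($U = -325 - 38 = -363$)
$- U = \left(-1\right) \left(-363\right) = 363$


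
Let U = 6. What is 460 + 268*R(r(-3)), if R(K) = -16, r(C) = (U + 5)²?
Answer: -3828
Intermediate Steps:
r(C) = 121 (r(C) = (6 + 5)² = 11² = 121)
460 + 268*R(r(-3)) = 460 + 268*(-16) = 460 - 4288 = -3828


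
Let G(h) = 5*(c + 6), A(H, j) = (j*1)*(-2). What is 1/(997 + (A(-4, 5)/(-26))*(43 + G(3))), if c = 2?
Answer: 13/13376 ≈ 0.00097189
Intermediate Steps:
A(H, j) = -2*j (A(H, j) = j*(-2) = -2*j)
G(h) = 40 (G(h) = 5*(2 + 6) = 5*8 = 40)
1/(997 + (A(-4, 5)/(-26))*(43 + G(3))) = 1/(997 + (-2*5/(-26))*(43 + 40)) = 1/(997 - 10*(-1/26)*83) = 1/(997 + (5/13)*83) = 1/(997 + 415/13) = 1/(13376/13) = 13/13376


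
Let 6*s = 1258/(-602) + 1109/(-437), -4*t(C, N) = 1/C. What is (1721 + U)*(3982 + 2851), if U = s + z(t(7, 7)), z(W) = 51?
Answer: 1591966805461/131537 ≈ 1.2103e+7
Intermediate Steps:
t(C, N) = -1/(4*C)
s = -101447/131537 (s = (1258/(-602) + 1109/(-437))/6 = (1258*(-1/602) + 1109*(-1/437))/6 = (-629/301 - 1109/437)/6 = (1/6)*(-608682/131537) = -101447/131537 ≈ -0.77124)
U = 6606940/131537 (U = -101447/131537 + 51 = 6606940/131537 ≈ 50.229)
(1721 + U)*(3982 + 2851) = (1721 + 6606940/131537)*(3982 + 2851) = (232982117/131537)*6833 = 1591966805461/131537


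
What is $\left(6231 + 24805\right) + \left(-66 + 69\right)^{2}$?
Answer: $31045$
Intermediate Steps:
$\left(6231 + 24805\right) + \left(-66 + 69\right)^{2} = 31036 + 3^{2} = 31036 + 9 = 31045$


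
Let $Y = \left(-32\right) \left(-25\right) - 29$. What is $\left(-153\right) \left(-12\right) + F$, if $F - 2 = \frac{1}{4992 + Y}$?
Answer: $\frac{10592395}{5763} \approx 1838.0$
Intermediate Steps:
$Y = 771$ ($Y = 800 - 29 = 771$)
$F = \frac{11527}{5763}$ ($F = 2 + \frac{1}{4992 + 771} = 2 + \frac{1}{5763} = \frac{11527}{5763} \approx 2.0002$)
$\left(-153\right) \left(-12\right) + F = \left(-153\right) \left(-12\right) + \frac{11527}{5763} = 1836 + \frac{11527}{5763} = \frac{10592395}{5763}$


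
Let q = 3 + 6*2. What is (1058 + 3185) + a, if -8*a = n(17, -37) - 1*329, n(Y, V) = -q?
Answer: 4286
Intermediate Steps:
q = 15 (q = 3 + 12 = 15)
n(Y, V) = -15 (n(Y, V) = -1*15 = -15)
a = 43 (a = -(-15 - 1*329)/8 = -(-15 - 329)/8 = -1/8*(-344) = 43)
(1058 + 3185) + a = (1058 + 3185) + 43 = 4243 + 43 = 4286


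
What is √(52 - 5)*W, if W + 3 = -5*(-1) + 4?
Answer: 6*√47 ≈ 41.134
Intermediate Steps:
W = 6 (W = -3 + (-5*(-1) + 4) = -3 + (5 + 4) = -3 + 9 = 6)
√(52 - 5)*W = √(52 - 5)*6 = √47*6 = 6*√47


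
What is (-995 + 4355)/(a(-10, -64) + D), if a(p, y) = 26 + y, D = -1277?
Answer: -672/263 ≈ -2.5551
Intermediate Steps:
(-995 + 4355)/(a(-10, -64) + D) = (-995 + 4355)/((26 - 64) - 1277) = 3360/(-38 - 1277) = 3360/(-1315) = 3360*(-1/1315) = -672/263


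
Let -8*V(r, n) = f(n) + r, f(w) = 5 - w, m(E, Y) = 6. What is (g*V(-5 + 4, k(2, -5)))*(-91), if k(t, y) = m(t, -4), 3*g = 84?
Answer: -637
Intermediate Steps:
g = 28 (g = (⅓)*84 = 28)
k(t, y) = 6
V(r, n) = -5/8 - r/8 + n/8 (V(r, n) = -((5 - n) + r)/8 = -(5 + r - n)/8 = -5/8 - r/8 + n/8)
(g*V(-5 + 4, k(2, -5)))*(-91) = (28*(-5/8 - (-5 + 4)/8 + (⅛)*6))*(-91) = (28*(-5/8 - ⅛*(-1) + ¾))*(-91) = (28*(-5/8 + ⅛ + ¾))*(-91) = (28*(¼))*(-91) = 7*(-91) = -637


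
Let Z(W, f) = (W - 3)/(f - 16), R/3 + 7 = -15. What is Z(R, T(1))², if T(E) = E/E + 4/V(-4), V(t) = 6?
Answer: 42849/1849 ≈ 23.174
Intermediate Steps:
R = -66 (R = -21 + 3*(-15) = -21 - 45 = -66)
T(E) = 5/3 (T(E) = E/E + 4/6 = 1 + 4*(⅙) = 1 + ⅔ = 5/3)
Z(W, f) = (-3 + W)/(-16 + f)
Z(R, T(1))² = ((-3 - 66)/(-16 + 5/3))² = (-69/(-43/3))² = (-3/43*(-69))² = (207/43)² = 42849/1849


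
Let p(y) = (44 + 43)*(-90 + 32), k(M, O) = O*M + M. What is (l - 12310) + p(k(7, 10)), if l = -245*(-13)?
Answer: -14171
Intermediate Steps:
k(M, O) = M + M*O (k(M, O) = M*O + M = M + M*O)
p(y) = -5046 (p(y) = 87*(-58) = -5046)
l = 3185
(l - 12310) + p(k(7, 10)) = (3185 - 12310) - 5046 = -9125 - 5046 = -14171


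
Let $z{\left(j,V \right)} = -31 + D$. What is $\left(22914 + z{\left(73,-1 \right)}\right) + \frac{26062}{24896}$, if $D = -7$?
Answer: $\frac{284773479}{12448} \approx 22877.0$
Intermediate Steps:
$z{\left(j,V \right)} = -38$ ($z{\left(j,V \right)} = -31 - 7 = -38$)
$\left(22914 + z{\left(73,-1 \right)}\right) + \frac{26062}{24896} = \left(22914 - 38\right) + \frac{26062}{24896} = 22876 + 26062 \cdot \frac{1}{24896} = 22876 + \frac{13031}{12448} = \frac{284773479}{12448}$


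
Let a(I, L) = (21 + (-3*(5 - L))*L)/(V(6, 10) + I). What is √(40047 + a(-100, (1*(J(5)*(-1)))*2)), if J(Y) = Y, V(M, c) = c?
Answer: √36037590/30 ≈ 200.10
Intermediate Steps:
a(I, L) = (21 + L*(-15 + 3*L))/(10 + I) (a(I, L) = (21 + (-3*(5 - L))*L)/(10 + I) = (21 + (-15 + 3*L)*L)/(10 + I) = (21 + L*(-15 + 3*L))/(10 + I))
√(40047 + a(-100, (1*(J(5)*(-1)))*2)) = √(40047 + 3*(7 + ((1*(5*(-1)))*2)² - 5*1*(5*(-1))*2)/(10 - 100)) = √(40047 + 3*(7 + ((1*(-5))*2)² - 5*1*(-5)*2)/(-90)) = √(40047 + 3*(-1/90)*(7 + (-5*2)² - (-25)*2)) = √(40047 + 3*(-1/90)*(7 + (-10)² - 5*(-10))) = √(40047 + 3*(-1/90)*(7 + 100 + 50)) = √(40047 + 3*(-1/90)*157) = √(40047 - 157/30) = √(1201253/30) = √36037590/30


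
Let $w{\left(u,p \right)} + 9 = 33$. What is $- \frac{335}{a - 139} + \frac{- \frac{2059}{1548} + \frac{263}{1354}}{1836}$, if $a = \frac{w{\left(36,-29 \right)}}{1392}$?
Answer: $\frac{12458689561613}{5170112202672} \approx 2.4098$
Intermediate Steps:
$w{\left(u,p \right)} = 24$ ($w{\left(u,p \right)} = -9 + 33 = 24$)
$a = \frac{1}{58}$ ($a = \frac{24}{1392} = 24 \cdot \frac{1}{1392} = \frac{1}{58} \approx 0.017241$)
$- \frac{335}{a - 139} + \frac{- \frac{2059}{1548} + \frac{263}{1354}}{1836} = - \frac{335}{\frac{1}{58} - 139} + \frac{- \frac{2059}{1548} + \frac{263}{1354}}{1836} = - \frac{335}{\frac{1}{58} - 139} + \left(\left(-2059\right) \frac{1}{1548} + 263 \cdot \frac{1}{1354}\right) \frac{1}{1836} = - \frac{335}{- \frac{8061}{58}} + \left(- \frac{2059}{1548} + \frac{263}{1354}\right) \frac{1}{1836} = \left(-335\right) \left(- \frac{58}{8061}\right) - \frac{1190381}{1924120656} = \frac{19430}{8061} - \frac{1190381}{1924120656} = \frac{12458689561613}{5170112202672}$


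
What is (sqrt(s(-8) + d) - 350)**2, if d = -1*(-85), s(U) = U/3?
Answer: (1050 - sqrt(741))**2/9 ≈ 1.1623e+5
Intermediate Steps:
s(U) = U/3 (s(U) = U*(1/3) = U/3)
d = 85
(sqrt(s(-8) + d) - 350)**2 = (sqrt((1/3)*(-8) + 85) - 350)**2 = (sqrt(-8/3 + 85) - 350)**2 = (sqrt(247/3) - 350)**2 = (sqrt(741)/3 - 350)**2 = (-350 + sqrt(741)/3)**2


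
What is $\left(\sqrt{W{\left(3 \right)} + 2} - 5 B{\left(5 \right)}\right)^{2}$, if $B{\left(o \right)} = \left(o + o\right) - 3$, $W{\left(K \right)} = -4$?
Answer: $\left(35 - i \sqrt{2}\right)^{2} \approx 1223.0 - 98.995 i$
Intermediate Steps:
$B{\left(o \right)} = -3 + 2 o$ ($B{\left(o \right)} = 2 o - 3 = -3 + 2 o$)
$\left(\sqrt{W{\left(3 \right)} + 2} - 5 B{\left(5 \right)}\right)^{2} = \left(\sqrt{-4 + 2} - 5 \left(-3 + 2 \cdot 5\right)\right)^{2} = \left(\sqrt{-2} - 5 \left(-3 + 10\right)\right)^{2} = \left(i \sqrt{2} - 35\right)^{2} = \left(-35 + i \sqrt{2}\right)^{2}$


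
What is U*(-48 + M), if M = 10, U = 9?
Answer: -342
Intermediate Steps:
U*(-48 + M) = 9*(-48 + 10) = 9*(-38) = -342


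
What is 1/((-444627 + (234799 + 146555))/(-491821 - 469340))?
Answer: 320387/21091 ≈ 15.191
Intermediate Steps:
1/((-444627 + (234799 + 146555))/(-491821 - 469340)) = 1/((-444627 + 381354)/(-961161)) = 1/(-63273*(-1/961161)) = 1/(21091/320387) = 320387/21091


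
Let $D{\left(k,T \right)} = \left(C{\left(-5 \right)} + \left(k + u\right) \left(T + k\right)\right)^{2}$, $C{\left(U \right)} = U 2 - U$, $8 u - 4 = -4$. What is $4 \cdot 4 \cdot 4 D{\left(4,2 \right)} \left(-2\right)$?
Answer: $-46208$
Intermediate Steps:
$u = 0$ ($u = \frac{1}{2} + \frac{1}{8} \left(-4\right) = \frac{1}{2} - \frac{1}{2} = 0$)
$C{\left(U \right)} = U$ ($C{\left(U \right)} = 2 U - U = U$)
$D{\left(k,T \right)} = \left(-5 + k \left(T + k\right)\right)^{2}$ ($D{\left(k,T \right)} = \left(-5 + \left(k + 0\right) \left(T + k\right)\right)^{2} = \left(-5 + k \left(T + k\right)\right)^{2}$)
$4 \cdot 4 \cdot 4 D{\left(4,2 \right)} \left(-2\right) = 4 \cdot 4 \cdot 4 \left(-5 + 4^{2} + 2 \cdot 4\right)^{2} \left(-2\right) = 16 \cdot 4 \left(-5 + 16 + 8\right)^{2} \left(-2\right) = 64 \cdot 19^{2} \left(-2\right) = 64 \cdot 361 \left(-2\right) = 23104 \left(-2\right) = -46208$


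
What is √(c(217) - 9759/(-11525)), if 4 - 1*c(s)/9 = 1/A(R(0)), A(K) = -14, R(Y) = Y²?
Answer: √39039929754/32270 ≈ 6.1229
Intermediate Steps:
c(s) = 513/14 (c(s) = 36 - 9/(-14) = 36 - 9*(-1/14) = 36 + 9/14 = 513/14)
√(c(217) - 9759/(-11525)) = √(513/14 - 9759/(-11525)) = √(513/14 - 9759*(-1/11525)) = √(513/14 + 9759/11525) = √(6048951/161350) = √39039929754/32270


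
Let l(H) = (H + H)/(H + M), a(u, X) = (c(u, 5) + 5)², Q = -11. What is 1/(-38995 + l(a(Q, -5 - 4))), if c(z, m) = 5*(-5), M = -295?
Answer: -21/818735 ≈ -2.5649e-5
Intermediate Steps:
c(z, m) = -25
a(u, X) = 400 (a(u, X) = (-25 + 5)² = (-20)² = 400)
l(H) = 2*H/(-295 + H) (l(H) = (H + H)/(H - 295) = (2*H)/(-295 + H) = 2*H/(-295 + H))
1/(-38995 + l(a(Q, -5 - 4))) = 1/(-38995 + 2*400/(-295 + 400)) = 1/(-38995 + 2*400/105) = 1/(-38995 + 2*400*(1/105)) = 1/(-38995 + 160/21) = 1/(-818735/21) = -21/818735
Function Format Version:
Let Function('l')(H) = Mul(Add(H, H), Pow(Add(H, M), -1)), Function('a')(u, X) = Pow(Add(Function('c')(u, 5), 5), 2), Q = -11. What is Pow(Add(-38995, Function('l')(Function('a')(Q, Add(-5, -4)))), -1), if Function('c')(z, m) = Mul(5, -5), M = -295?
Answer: Rational(-21, 818735) ≈ -2.5649e-5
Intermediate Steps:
Function('c')(z, m) = -25
Function('a')(u, X) = 400 (Function('a')(u, X) = Pow(Add(-25, 5), 2) = Pow(-20, 2) = 400)
Function('l')(H) = Mul(2, H, Pow(Add(-295, H), -1)) (Function('l')(H) = Mul(Add(H, H), Pow(Add(H, -295), -1)) = Mul(Mul(2, H), Pow(Add(-295, H), -1)) = Mul(2, H, Pow(Add(-295, H), -1)))
Pow(Add(-38995, Function('l')(Function('a')(Q, Add(-5, -4)))), -1) = Pow(Add(-38995, Mul(2, 400, Pow(Add(-295, 400), -1))), -1) = Pow(Add(-38995, Mul(2, 400, Pow(105, -1))), -1) = Pow(Add(-38995, Mul(2, 400, Rational(1, 105))), -1) = Pow(Add(-38995, Rational(160, 21)), -1) = Pow(Rational(-818735, 21), -1) = Rational(-21, 818735)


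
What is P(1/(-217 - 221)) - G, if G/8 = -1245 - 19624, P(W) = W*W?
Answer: 32028739489/191844 ≈ 1.6695e+5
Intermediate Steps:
P(W) = W²
G = -166952 (G = 8*(-1245 - 19624) = 8*(-20869) = -166952)
P(1/(-217 - 221)) - G = (1/(-217 - 221))² - 1*(-166952) = (1/(-438))² + 166952 = (-1/438)² + 166952 = 1/191844 + 166952 = 32028739489/191844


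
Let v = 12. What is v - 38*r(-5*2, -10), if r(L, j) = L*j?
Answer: -3788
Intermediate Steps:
v - 38*r(-5*2, -10) = 12 - 38*(-5*2)*(-10) = 12 - (-380)*(-10) = 12 - 38*100 = 12 - 3800 = -3788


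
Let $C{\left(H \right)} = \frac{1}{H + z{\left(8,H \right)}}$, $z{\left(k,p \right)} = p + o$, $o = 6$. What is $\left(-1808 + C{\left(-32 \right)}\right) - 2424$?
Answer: $- \frac{245457}{58} \approx -4232.0$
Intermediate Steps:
$z{\left(k,p \right)} = 6 + p$ ($z{\left(k,p \right)} = p + 6 = 6 + p$)
$C{\left(H \right)} = \frac{1}{6 + 2 H}$ ($C{\left(H \right)} = \frac{1}{H + \left(6 + H\right)} = \frac{1}{6 + 2 H}$)
$\left(-1808 + C{\left(-32 \right)}\right) - 2424 = \left(-1808 + \frac{1}{2 \left(3 - 32\right)}\right) - 2424 = \left(-1808 + \frac{1}{2 \left(-29\right)}\right) - 2424 = \left(-1808 + \frac{1}{2} \left(- \frac{1}{29}\right)\right) - 2424 = \left(-1808 - \frac{1}{58}\right) - 2424 = - \frac{104865}{58} - 2424 = - \frac{245457}{58}$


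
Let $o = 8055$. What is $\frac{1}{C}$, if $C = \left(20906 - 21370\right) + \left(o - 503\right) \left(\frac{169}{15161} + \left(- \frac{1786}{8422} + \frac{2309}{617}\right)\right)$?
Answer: $\frac{39391113107}{1035219656492304} \approx 3.8051 \cdot 10^{-5}$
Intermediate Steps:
$C = \frac{1035219656492304}{39391113107}$ ($C = \left(20906 - 21370\right) + \left(8055 - 503\right) \left(\frac{169}{15161} + \left(- \frac{1786}{8422} + \frac{2309}{617}\right)\right) = -464 + 7552 \left(169 \cdot \frac{1}{15161} + \left(\left(-1786\right) \frac{1}{8422} + 2309 \cdot \frac{1}{617}\right)\right) = -464 + 7552 \left(\frac{169}{15161} + \left(- \frac{893}{4211} + \frac{2309}{617}\right)\right) = -464 + 7552 \left(\frac{169}{15161} + \frac{9172218}{2598187}\right) = -464 + 7552 \cdot \frac{139499090701}{39391113107} = -464 + \frac{1053497132973952}{39391113107} = \frac{1035219656492304}{39391113107} \approx 26281.0$)
$\frac{1}{C} = \frac{1}{\frac{1035219656492304}{39391113107}} = \frac{39391113107}{1035219656492304}$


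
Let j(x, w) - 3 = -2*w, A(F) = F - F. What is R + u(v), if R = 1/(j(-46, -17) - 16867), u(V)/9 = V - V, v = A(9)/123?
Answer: -1/16830 ≈ -5.9418e-5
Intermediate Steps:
A(F) = 0
v = 0 (v = 0/123 = 0*(1/123) = 0)
j(x, w) = 3 - 2*w
u(V) = 0 (u(V) = 9*(V - V) = 9*0 = 0)
R = -1/16830 (R = 1/((3 - 2*(-17)) - 16867) = 1/((3 + 34) - 16867) = 1/(37 - 16867) = 1/(-16830) = -1/16830 ≈ -5.9418e-5)
R + u(v) = -1/16830 + 0 = -1/16830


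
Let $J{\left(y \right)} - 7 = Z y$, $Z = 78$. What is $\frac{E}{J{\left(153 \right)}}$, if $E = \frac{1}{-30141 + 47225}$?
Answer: $\frac{1}{204000044} \approx 4.902 \cdot 10^{-9}$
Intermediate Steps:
$E = \frac{1}{17084} \approx 5.8534 \cdot 10^{-5}$
$J{\left(y \right)} = 7 + 78 y$
$\frac{E}{J{\left(153 \right)}} = \frac{1}{17084 \left(7 + 78 \cdot 153\right)} = \frac{1}{17084 \left(7 + 11934\right)} = \frac{1}{17084 \cdot 11941} = \frac{1}{17084} \cdot \frac{1}{11941} = \frac{1}{204000044}$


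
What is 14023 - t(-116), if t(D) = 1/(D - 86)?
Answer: 2832647/202 ≈ 14023.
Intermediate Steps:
t(D) = 1/(-86 + D)
14023 - t(-116) = 14023 - 1/(-86 - 116) = 14023 - 1/(-202) = 14023 - 1*(-1/202) = 14023 + 1/202 = 2832647/202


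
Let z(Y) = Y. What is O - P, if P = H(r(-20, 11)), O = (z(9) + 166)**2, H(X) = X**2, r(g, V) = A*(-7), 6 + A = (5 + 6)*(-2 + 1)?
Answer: 16464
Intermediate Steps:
A = -17 (A = -6 + (5 + 6)*(-2 + 1) = -6 + 11*(-1) = -6 - 11 = -17)
r(g, V) = 119 (r(g, V) = -17*(-7) = 119)
O = 30625 (O = (9 + 166)**2 = 175**2 = 30625)
P = 14161 (P = 119**2 = 14161)
O - P = 30625 - 1*14161 = 30625 - 14161 = 16464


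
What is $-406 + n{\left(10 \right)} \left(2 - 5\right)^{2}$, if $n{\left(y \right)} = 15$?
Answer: $-271$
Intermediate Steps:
$-406 + n{\left(10 \right)} \left(2 - 5\right)^{2} = -406 + 15 \left(2 - 5\right)^{2} = -406 + 15 \left(-3\right)^{2} = -406 + 15 \cdot 9 = -406 + 135 = -271$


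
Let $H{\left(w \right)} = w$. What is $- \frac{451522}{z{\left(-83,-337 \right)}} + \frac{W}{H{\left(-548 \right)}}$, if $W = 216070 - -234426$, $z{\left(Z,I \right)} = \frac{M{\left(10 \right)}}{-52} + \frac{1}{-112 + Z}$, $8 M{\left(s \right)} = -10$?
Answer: $- \frac{193005208496}{8083} \approx -2.3878 \cdot 10^{7}$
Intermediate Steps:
$M{\left(s \right)} = - \frac{5}{4}$ ($M{\left(s \right)} = \frac{1}{8} \left(-10\right) = - \frac{5}{4}$)
$z{\left(Z,I \right)} = \frac{5}{208} + \frac{1}{-112 + Z}$ ($z{\left(Z,I \right)} = - \frac{5}{4 \left(-52\right)} + \frac{1}{-112 + Z} = \left(- \frac{5}{4}\right) \left(- \frac{1}{52}\right) + \frac{1}{-112 + Z} = \frac{5}{208} + \frac{1}{-112 + Z}$)
$W = 450496$ ($W = 216070 + 234426 = 450496$)
$- \frac{451522}{z{\left(-83,-337 \right)}} + \frac{W}{H{\left(-548 \right)}} = - \frac{451522}{\frac{1}{208} \frac{1}{-112 - 83} \left(-352 + 5 \left(-83\right)\right)} + \frac{450496}{-548} = - \frac{451522}{\frac{1}{208} \frac{1}{-195} \left(-352 - 415\right)} + 450496 \left(- \frac{1}{548}\right) = - \frac{451522}{\frac{1}{208} \left(- \frac{1}{195}\right) \left(-767\right)} - \frac{112624}{137} = - \frac{451522}{\frac{59}{3120}} - \frac{112624}{137} = \left(-451522\right) \frac{3120}{59} - \frac{112624}{137} = - \frac{1408748640}{59} - \frac{112624}{137} = - \frac{193005208496}{8083}$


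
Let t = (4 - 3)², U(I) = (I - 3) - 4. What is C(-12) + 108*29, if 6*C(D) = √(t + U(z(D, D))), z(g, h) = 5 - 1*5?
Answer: 3132 + I*√6/6 ≈ 3132.0 + 0.40825*I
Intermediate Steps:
z(g, h) = 0 (z(g, h) = 5 - 5 = 0)
U(I) = -7 + I (U(I) = (-3 + I) - 4 = -7 + I)
t = 1 (t = 1² = 1)
C(D) = I*√6/6 (C(D) = √(1 + (-7 + 0))/6 = √(1 - 7)/6 = √(-6)/6 = (I*√6)/6 = I*√6/6)
C(-12) + 108*29 = I*√6/6 + 108*29 = I*√6/6 + 3132 = 3132 + I*√6/6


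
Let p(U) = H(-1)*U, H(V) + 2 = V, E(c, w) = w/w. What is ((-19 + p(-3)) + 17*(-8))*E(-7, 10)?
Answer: -146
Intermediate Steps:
E(c, w) = 1
H(V) = -2 + V
p(U) = -3*U (p(U) = (-2 - 1)*U = -3*U)
((-19 + p(-3)) + 17*(-8))*E(-7, 10) = ((-19 - 3*(-3)) + 17*(-8))*1 = ((-19 + 9) - 136)*1 = (-10 - 136)*1 = -146*1 = -146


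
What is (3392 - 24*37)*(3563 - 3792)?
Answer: -573416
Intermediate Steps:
(3392 - 24*37)*(3563 - 3792) = (3392 - 888)*(-229) = 2504*(-229) = -573416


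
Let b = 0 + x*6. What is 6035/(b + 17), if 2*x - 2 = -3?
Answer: 6035/14 ≈ 431.07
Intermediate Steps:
x = -½ (x = 1 + (½)*(-3) = 1 - 3/2 = -½ ≈ -0.50000)
b = -3 (b = 0 - ½*6 = 0 - 3 = -3)
6035/(b + 17) = 6035/(-3 + 17) = 6035/14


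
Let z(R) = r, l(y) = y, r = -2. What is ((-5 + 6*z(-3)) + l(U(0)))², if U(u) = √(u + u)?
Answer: 289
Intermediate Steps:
U(u) = √2*√u (U(u) = √(2*u) = √2*√u)
z(R) = -2
((-5 + 6*z(-3)) + l(U(0)))² = ((-5 + 6*(-2)) + √2*√0)² = ((-5 - 12) + √2*0)² = (-17 + 0)² = (-17)² = 289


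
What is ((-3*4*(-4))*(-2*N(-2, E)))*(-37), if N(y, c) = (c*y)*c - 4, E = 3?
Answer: -78144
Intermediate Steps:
N(y, c) = -4 + y*c² (N(y, c) = y*c² - 4 = -4 + y*c²)
((-3*4*(-4))*(-2*N(-2, E)))*(-37) = ((-3*4*(-4))*(-2*(-4 - 2*3²)))*(-37) = ((-12*(-4))*(-2*(-4 - 2*9)))*(-37) = (48*(-2*(-4 - 18)))*(-37) = (48*(-2*(-22)))*(-37) = (48*44)*(-37) = 2112*(-37) = -78144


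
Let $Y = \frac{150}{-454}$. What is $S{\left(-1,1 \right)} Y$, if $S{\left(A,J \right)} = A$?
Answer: $\frac{75}{227} \approx 0.3304$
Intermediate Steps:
$Y = - \frac{75}{227}$ ($Y = 150 \left(- \frac{1}{454}\right) = - \frac{75}{227} \approx -0.3304$)
$S{\left(-1,1 \right)} Y = \left(-1\right) \left(- \frac{75}{227}\right) = \frac{75}{227}$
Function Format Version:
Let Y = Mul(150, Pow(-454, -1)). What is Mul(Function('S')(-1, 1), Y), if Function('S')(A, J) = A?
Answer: Rational(75, 227) ≈ 0.33040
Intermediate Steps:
Y = Rational(-75, 227) (Y = Mul(150, Rational(-1, 454)) = Rational(-75, 227) ≈ -0.33040)
Mul(Function('S')(-1, 1), Y) = Mul(-1, Rational(-75, 227)) = Rational(75, 227)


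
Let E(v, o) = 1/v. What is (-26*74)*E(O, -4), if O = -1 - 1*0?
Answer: 1924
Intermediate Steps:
O = -1 (O = -1 + 0 = -1)
(-26*74)*E(O, -4) = -26*74/(-1) = -1924*(-1) = 1924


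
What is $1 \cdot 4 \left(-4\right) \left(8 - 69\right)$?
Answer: $976$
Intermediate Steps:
$1 \cdot 4 \left(-4\right) \left(8 - 69\right) = 4 \left(-4\right) \left(-61\right) = \left(-16\right) \left(-61\right) = 976$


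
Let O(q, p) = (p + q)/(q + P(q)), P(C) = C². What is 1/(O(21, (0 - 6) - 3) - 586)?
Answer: -77/45120 ≈ -0.0017066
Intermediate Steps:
O(q, p) = (p + q)/(q + q²)
1/(O(21, (0 - 6) - 3) - 586) = 1/((((0 - 6) - 3) + 21)/(21*(1 + 21)) - 586) = 1/((1/21)*((-6 - 3) + 21)/22 - 586) = 1/((1/21)*(1/22)*(-9 + 21) - 586) = 1/((1/21)*(1/22)*12 - 586) = 1/(2/77 - 586) = 1/(-45120/77) = -77/45120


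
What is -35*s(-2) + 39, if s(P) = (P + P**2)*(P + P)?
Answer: 319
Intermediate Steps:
s(P) = 2*P*(P + P**2) (s(P) = (P + P**2)*(2*P) = 2*P*(P + P**2))
-35*s(-2) + 39 = -70*(-2)**2*(1 - 2) + 39 = -70*4*(-1) + 39 = -35*(-8) + 39 = 280 + 39 = 319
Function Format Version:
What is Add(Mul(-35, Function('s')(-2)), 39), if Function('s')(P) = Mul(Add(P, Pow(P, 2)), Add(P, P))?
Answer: 319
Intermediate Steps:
Function('s')(P) = Mul(2, P, Add(P, Pow(P, 2))) (Function('s')(P) = Mul(Add(P, Pow(P, 2)), Mul(2, P)) = Mul(2, P, Add(P, Pow(P, 2))))
Add(Mul(-35, Function('s')(-2)), 39) = Add(Mul(-35, Mul(2, Pow(-2, 2), Add(1, -2))), 39) = Add(Mul(-35, Mul(2, 4, -1)), 39) = Add(Mul(-35, -8), 39) = Add(280, 39) = 319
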